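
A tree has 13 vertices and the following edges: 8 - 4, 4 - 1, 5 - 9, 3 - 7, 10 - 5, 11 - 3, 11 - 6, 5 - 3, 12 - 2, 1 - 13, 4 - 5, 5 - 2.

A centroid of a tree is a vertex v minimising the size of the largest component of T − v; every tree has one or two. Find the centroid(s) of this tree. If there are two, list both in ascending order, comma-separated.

5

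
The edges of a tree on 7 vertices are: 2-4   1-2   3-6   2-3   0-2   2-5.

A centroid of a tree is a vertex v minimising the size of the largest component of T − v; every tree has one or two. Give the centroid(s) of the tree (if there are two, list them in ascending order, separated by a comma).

Delete 2: the remaining components have sizes 2, 1, 1, 1, 1. Max 2 ≤ 3, so 2 is a centroid.
Every other node leaves some component of size > 3, so the centroid is unique.

2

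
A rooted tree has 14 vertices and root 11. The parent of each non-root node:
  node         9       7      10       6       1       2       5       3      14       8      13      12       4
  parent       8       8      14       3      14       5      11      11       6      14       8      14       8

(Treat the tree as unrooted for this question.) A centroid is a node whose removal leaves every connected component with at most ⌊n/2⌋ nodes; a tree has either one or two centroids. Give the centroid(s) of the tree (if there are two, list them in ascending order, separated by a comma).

14

Delete 14: the remaining components have sizes 5, 5, 1, 1, 1. Max 5 ≤ 7, so 14 is a centroid.
No neighbour of 14 does as well, so 14 is the unique centroid.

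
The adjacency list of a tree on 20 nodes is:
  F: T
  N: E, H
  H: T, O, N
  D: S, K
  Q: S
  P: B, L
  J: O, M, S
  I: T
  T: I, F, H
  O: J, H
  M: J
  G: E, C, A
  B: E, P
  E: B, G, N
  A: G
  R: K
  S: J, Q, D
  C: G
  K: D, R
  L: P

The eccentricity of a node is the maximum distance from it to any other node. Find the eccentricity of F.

Distances from F peak at 8, attained at R.
F – T – H – O – J – S – D – K – R

8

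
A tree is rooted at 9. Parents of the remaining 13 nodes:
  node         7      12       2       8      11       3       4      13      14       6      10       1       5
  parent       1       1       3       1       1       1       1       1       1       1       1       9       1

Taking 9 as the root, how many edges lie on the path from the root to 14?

Path from 9 to 14: 9 – 1 – 14, which has 2 edges.

2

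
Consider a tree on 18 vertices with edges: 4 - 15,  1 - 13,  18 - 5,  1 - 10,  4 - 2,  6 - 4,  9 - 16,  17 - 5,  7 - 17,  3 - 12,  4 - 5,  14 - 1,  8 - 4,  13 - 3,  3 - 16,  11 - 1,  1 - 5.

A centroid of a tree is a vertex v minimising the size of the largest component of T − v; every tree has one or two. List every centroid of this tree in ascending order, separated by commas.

1, 5

Delete 5: the remaining components have sizes 9, 5, 2, 1. Max 9 ≤ 9, so 5 is a centroid.
Its neighbour 1 also leaves a largest component of size 9, so both are centroids.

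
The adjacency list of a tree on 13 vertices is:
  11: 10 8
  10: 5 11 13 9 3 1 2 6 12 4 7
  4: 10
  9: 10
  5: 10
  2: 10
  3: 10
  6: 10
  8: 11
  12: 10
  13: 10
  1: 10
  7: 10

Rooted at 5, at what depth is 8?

Path from 5 to 8: 5 – 10 – 11 – 8, which has 3 edges.

3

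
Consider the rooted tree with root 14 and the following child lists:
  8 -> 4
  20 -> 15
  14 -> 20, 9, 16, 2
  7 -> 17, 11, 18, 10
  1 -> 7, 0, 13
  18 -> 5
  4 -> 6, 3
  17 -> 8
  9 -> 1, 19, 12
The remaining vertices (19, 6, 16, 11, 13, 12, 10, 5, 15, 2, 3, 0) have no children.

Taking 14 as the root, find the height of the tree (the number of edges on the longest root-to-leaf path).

A deepest node is 3, reached by 14 → 9 → 1 → 7 → 17 → 8 → 4 → 3.
That path has 7 edges, so the height is 7.

7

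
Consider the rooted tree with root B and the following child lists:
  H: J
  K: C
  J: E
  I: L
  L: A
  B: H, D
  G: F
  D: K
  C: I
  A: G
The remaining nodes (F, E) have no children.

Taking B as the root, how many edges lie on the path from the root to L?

5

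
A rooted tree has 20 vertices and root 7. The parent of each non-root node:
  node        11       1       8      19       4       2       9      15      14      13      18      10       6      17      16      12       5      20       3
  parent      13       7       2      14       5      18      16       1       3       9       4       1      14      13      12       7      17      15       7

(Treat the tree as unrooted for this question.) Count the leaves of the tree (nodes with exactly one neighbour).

6

Exactly 6 nodes have a single neighbour: 6, 8, 10, 11, 19, 20.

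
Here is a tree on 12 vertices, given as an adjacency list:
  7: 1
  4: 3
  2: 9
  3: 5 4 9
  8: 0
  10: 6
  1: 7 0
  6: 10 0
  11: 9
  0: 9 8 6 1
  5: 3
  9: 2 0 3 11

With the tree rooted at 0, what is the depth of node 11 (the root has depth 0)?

2

0–9–11 — 2 edges.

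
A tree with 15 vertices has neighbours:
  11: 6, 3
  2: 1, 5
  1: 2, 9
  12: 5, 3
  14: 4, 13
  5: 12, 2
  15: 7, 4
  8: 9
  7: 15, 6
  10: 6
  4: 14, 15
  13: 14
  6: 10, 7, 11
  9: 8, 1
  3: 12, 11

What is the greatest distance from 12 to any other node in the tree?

A farthest node from 12 is 13.
The path 12-3-11-6-7-15-4-14-13 has 8 edges.

8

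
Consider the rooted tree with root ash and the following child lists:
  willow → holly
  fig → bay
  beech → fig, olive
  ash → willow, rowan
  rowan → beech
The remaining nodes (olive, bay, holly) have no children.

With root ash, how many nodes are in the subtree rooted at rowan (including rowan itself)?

5

The subtree rooted at rowan contains: rowan, beech, olive, fig, bay — 5 nodes.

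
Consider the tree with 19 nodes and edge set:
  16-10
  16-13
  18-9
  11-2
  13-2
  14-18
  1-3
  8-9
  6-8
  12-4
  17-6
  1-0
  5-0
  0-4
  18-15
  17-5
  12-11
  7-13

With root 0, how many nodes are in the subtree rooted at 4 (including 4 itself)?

8

4's subtree: {4, 12, 11, 2, 13, 7, 16, 10}, size 8.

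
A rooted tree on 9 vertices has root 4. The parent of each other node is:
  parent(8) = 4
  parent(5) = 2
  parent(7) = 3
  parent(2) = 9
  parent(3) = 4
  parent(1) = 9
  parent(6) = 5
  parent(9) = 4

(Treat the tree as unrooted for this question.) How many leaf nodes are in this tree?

4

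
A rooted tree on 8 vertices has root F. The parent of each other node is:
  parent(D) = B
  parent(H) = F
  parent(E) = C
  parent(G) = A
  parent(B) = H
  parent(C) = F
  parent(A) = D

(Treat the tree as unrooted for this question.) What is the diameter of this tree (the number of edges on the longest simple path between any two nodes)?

7

A longest path is G–A–D–B–H–F–C–E, with 7 edges.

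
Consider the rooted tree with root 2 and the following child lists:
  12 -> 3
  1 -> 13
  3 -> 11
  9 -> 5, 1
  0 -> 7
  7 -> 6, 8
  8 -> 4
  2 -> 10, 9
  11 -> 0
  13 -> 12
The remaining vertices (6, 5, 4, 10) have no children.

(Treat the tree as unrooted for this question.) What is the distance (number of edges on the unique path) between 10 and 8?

10

The path is 10 – 2 – 9 – 1 – 13 – 12 – 3 – 11 – 0 – 7 – 8, which has 10 edges.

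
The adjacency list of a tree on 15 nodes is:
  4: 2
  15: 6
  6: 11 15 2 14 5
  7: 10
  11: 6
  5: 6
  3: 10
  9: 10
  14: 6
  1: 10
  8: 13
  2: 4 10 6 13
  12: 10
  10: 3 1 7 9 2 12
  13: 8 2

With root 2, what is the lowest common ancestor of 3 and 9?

3's ancestor chain is 3, 10, 2 and 9's is 9, 10, 2; they first meet at 10.

10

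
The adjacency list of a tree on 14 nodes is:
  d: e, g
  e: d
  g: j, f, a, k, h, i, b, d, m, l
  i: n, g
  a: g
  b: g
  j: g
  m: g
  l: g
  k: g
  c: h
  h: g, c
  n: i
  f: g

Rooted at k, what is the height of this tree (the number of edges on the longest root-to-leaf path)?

e sits deepest: k – g – d – e — 3 edges from the root.

3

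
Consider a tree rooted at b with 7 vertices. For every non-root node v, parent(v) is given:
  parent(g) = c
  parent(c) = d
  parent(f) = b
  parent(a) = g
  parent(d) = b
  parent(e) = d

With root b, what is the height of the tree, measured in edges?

4

The longest root-to-leaf path is b-d-c-g-a (4 edges).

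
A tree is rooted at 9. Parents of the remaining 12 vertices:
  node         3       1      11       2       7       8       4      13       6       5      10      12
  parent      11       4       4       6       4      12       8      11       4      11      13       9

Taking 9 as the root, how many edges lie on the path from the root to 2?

5

Climbing from 2 to the root: 2 → 6 → 4 → 8 → 12 → 9. That's 5 steps.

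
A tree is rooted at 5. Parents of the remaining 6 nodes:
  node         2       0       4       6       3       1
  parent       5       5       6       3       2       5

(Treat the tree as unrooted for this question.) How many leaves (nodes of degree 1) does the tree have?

3

The leaves are 0, 1, 4.
That is 3 leaves.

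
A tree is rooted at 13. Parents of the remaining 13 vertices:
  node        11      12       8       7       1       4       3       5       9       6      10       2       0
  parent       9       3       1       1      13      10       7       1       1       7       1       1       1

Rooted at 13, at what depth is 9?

Path from 13 to 9: 13 – 1 – 9, which has 2 edges.

2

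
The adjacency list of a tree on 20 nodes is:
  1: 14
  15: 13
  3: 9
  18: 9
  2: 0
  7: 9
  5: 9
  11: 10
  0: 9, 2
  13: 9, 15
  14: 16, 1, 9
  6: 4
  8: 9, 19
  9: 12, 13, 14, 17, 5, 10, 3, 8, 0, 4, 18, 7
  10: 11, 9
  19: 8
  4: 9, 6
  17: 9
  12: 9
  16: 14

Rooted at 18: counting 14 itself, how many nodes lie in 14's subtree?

3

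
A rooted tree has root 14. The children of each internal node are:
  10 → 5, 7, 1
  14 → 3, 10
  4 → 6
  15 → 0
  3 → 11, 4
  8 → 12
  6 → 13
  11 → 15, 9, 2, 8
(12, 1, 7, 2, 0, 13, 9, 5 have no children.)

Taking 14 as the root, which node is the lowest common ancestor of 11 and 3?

3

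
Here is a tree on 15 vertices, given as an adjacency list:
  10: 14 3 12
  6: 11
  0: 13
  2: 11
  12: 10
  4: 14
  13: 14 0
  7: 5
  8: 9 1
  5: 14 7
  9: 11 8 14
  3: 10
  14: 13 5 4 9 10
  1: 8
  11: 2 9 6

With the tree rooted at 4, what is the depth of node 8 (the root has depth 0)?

3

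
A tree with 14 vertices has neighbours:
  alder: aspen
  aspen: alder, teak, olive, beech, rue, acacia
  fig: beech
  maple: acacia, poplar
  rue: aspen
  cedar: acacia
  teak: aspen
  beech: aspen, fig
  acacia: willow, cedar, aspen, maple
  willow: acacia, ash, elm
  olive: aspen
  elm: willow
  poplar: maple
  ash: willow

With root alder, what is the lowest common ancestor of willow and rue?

aspen

Ancestors of willow (toward the root): willow, acacia, aspen, alder.
Ancestors of rue: rue, aspen, alder.
The deepest node appearing in both lists is aspen.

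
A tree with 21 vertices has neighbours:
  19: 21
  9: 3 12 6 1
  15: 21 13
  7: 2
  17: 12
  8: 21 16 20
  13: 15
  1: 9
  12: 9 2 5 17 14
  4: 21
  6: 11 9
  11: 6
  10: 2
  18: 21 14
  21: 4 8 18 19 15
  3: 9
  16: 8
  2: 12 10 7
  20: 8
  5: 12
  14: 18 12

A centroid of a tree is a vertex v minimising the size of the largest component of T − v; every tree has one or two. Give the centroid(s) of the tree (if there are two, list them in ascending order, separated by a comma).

12

Removing 12 splits the tree into components of sizes 10, 5, 3, 1, 1; the largest is 10 ≤ ⌊21/2⌋ = 10.
Every other node leaves some component of size > 10, so the centroid is unique.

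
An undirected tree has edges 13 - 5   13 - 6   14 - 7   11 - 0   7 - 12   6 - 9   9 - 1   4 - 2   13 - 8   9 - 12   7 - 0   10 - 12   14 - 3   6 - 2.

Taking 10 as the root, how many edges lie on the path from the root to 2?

4

Path from 10 to 2: 10 → 12 → 9 → 6 → 2, which has 4 edges.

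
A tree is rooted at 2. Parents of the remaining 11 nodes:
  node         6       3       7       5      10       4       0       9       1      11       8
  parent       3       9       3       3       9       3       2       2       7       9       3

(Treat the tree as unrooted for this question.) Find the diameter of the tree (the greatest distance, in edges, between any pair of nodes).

5

BFS from 0 reaches 1 last, at distance 5; BFS from 1 confirms no node is farther.
Path: 0-2-9-3-7-1.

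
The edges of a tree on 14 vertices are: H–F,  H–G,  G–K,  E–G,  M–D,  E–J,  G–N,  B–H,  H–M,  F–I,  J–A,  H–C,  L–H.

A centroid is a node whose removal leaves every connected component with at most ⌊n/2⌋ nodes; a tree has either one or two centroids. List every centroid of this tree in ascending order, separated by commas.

H

Removing H splits the tree into components of sizes 6, 2, 2, 1, 1, 1; the largest is 6 ≤ ⌊14/2⌋ = 7.
Every other node leaves some component of size > 7, so the centroid is unique.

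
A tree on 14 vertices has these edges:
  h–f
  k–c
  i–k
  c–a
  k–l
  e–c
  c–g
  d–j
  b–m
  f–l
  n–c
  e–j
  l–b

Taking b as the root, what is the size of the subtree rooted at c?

7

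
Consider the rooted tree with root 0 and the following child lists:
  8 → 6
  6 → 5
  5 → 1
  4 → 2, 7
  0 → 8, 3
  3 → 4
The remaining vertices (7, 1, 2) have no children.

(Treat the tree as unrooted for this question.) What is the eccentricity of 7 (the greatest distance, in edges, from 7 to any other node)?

7

A farthest node from 7 is 1.
The path 7-4-3-0-8-6-5-1 has 7 edges.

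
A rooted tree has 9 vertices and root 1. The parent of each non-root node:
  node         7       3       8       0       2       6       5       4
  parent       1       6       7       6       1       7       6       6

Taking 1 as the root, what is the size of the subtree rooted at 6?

The subtree rooted at 6 contains: 6, 4, 3, 0, 5 — 5 nodes.

5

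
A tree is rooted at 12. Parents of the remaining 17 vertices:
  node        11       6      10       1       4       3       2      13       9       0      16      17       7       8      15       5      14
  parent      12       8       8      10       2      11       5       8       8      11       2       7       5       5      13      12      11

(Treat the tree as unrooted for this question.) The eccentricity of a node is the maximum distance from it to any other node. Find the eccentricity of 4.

The node farthest from 4 is 0 (14, 1, 3, 15 also at distance 5), via 4-2-5-12-11-0 — 5 edges.

5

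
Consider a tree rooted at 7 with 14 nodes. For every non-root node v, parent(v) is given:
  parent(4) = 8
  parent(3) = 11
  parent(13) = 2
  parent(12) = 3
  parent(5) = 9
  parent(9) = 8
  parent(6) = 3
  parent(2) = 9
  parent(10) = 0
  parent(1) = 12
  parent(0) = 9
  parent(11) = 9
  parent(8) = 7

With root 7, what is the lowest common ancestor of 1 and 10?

1's ancestor chain is 1, 12, 3, 11, 9, 8, 7 and 10's is 10, 0, 9, 8, 7; they first meet at 9.

9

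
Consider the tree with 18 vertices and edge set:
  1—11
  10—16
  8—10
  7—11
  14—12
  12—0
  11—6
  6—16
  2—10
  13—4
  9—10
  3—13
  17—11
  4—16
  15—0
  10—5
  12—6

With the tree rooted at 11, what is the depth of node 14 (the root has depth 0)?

11 → 6 → 12 → 14 — 3 edges.

3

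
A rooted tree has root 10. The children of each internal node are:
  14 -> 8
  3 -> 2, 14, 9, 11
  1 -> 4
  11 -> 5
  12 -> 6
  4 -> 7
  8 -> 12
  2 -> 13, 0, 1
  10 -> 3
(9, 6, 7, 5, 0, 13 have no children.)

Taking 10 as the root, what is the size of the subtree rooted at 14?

14's subtree: {14, 8, 12, 6}, size 4.

4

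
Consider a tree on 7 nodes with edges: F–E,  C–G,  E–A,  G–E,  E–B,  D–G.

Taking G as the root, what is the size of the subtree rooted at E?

The subtree rooted at E contains: E, F, B, A — 4 nodes.

4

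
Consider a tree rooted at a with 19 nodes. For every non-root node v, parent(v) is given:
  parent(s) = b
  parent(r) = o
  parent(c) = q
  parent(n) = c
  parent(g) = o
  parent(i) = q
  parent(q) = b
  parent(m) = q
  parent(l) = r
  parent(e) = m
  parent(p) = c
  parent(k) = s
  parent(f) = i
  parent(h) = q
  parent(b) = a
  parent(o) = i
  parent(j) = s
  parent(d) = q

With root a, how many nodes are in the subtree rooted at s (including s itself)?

3

The subtree rooted at s contains: s, j, k — 3 nodes.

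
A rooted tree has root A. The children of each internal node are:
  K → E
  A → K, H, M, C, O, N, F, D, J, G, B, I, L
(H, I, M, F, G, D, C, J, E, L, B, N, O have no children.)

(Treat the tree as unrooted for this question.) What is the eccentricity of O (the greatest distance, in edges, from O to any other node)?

Distances from O peak at 3, attained at E.
O – A – K – E

3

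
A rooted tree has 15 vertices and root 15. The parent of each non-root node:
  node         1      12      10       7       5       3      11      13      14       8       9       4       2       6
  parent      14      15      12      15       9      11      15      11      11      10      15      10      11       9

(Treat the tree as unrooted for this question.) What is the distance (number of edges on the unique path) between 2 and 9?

3

Walking from 2: 2–11–15–9. Length 3.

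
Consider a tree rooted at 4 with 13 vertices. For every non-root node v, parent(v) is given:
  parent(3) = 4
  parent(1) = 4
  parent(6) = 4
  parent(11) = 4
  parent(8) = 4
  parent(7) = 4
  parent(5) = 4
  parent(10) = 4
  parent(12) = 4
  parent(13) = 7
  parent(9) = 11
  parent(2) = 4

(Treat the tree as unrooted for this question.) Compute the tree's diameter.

A longest path is 9 – 11 – 4 – 7 – 13, with 4 edges.

4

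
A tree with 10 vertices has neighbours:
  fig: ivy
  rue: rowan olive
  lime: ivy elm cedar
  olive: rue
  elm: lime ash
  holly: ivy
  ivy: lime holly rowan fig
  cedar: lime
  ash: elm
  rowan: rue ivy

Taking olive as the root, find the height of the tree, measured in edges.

The longest root-to-leaf path is olive-rue-rowan-ivy-lime-elm-ash (6 edges).

6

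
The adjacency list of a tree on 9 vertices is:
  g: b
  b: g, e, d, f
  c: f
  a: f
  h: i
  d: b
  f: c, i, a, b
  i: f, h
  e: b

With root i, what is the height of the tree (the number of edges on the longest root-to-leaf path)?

The longest root-to-leaf path is i → f → b → d (3 edges).

3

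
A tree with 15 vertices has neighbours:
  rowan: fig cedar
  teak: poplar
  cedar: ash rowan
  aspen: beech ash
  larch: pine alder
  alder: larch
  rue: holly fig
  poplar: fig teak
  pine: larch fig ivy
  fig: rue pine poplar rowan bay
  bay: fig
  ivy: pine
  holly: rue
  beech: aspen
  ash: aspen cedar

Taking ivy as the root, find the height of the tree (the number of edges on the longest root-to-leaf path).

The longest root-to-leaf path is ivy – pine – fig – rowan – cedar – ash – aspen – beech (7 edges).

7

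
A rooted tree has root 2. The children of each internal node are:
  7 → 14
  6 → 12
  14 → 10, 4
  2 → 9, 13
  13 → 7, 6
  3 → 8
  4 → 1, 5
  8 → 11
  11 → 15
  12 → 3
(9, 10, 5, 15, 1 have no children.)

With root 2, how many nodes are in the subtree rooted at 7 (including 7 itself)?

7's subtree: {7, 14, 10, 4, 5, 1}, size 6.

6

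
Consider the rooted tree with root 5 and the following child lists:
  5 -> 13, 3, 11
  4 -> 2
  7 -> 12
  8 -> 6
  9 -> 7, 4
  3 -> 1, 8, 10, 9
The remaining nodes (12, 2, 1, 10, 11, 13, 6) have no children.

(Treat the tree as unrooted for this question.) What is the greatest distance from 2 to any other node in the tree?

5

The node farthest from 2 is 11 (13, 6 also at distance 5), via 2–4–9–3–5–11 — 5 edges.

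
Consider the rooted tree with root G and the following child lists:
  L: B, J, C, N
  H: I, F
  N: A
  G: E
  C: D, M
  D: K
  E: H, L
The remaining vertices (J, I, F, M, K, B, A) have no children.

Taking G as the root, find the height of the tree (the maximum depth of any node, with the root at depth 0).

The longest root-to-leaf path is G–E–L–C–D–K (5 edges).

5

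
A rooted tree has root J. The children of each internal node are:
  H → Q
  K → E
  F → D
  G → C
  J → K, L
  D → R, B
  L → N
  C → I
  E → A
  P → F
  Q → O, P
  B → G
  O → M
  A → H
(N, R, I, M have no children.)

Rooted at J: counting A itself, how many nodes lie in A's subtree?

13

The subtree rooted at A contains: A, H, Q, O, P, M, F, D, R, B, G, C, I — 13 nodes.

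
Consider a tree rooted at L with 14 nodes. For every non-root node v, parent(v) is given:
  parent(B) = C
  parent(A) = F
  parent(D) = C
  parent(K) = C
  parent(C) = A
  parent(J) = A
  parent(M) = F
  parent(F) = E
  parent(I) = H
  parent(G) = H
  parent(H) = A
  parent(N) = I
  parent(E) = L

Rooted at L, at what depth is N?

6

Climbing from N to the root: N → I → H → A → F → E → L. That's 6 steps.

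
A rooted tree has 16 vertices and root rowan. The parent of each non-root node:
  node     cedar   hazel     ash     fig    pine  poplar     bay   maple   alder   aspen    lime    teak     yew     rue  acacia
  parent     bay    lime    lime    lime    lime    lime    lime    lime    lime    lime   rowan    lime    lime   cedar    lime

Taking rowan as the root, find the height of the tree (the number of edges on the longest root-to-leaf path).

rue sits deepest: rowan-lime-bay-cedar-rue — 4 edges from the root.

4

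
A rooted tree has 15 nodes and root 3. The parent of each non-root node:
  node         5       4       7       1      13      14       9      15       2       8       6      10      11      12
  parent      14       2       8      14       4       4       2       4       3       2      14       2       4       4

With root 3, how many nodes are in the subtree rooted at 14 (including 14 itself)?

4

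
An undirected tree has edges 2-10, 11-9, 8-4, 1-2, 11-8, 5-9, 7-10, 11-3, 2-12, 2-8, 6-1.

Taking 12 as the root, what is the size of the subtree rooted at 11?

Descendants of 11 (including itself): 11, 9, 3, 5. That's 4.

4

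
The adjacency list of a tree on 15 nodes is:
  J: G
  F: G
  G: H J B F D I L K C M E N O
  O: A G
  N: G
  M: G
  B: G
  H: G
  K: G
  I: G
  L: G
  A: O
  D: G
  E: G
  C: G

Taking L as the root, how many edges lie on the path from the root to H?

2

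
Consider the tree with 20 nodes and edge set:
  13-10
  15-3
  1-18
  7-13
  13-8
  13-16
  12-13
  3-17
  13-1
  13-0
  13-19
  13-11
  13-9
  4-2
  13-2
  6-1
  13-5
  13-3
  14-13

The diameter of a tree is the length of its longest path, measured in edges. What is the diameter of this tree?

4

Starting from 15, a farthest node is 4 at distance 4.
One longest path: 15 – 3 – 13 – 2 – 4.
So the diameter is 4.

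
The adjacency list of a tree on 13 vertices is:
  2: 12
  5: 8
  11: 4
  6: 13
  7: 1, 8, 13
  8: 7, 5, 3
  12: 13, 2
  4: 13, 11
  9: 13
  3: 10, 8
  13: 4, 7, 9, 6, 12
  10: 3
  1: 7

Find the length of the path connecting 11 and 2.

4

11 - 4 - 13 - 12 - 2: 4 edges.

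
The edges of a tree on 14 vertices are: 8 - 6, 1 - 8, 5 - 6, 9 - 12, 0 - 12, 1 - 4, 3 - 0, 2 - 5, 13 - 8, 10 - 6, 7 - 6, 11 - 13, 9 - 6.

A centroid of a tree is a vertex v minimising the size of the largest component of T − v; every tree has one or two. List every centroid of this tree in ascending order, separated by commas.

6

If 6 is removed the pieces have sizes 5, 4, 2, 1, 1, all ≤ ⌊14/2⌋ = 7.
Every other node leaves some component of size > 7, so the centroid is unique.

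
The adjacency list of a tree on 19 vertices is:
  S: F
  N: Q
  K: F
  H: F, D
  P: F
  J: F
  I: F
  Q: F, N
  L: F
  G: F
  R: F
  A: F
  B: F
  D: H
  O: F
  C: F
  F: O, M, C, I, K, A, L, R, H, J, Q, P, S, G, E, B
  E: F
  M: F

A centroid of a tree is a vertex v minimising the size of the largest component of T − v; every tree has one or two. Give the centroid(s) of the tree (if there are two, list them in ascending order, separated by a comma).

Delete F: the remaining components have sizes 2, 2, 1, 1, 1, 1, 1, 1, 1, 1, 1, 1, 1, 1, 1, 1. Max 2 ≤ 9, so F is a centroid.
No neighbour of F does as well, so F is the unique centroid.

F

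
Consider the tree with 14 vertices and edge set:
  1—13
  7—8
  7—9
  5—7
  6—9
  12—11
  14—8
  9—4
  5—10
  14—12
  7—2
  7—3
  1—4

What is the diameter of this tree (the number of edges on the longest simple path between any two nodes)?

Starting from 11, a farthest node is 13 at distance 8.
One longest path: 11-12-14-8-7-9-4-1-13.
So the diameter is 8.

8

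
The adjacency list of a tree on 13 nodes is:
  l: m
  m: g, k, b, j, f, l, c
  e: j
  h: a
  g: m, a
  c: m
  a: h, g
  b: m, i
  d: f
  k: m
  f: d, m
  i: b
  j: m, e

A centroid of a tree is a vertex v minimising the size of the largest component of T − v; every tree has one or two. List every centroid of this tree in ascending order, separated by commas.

Delete m: the remaining components have sizes 3, 2, 2, 2, 1, 1, 1. Max 3 ≤ 6, so m is a centroid.
No neighbour of m does as well, so m is the unique centroid.

m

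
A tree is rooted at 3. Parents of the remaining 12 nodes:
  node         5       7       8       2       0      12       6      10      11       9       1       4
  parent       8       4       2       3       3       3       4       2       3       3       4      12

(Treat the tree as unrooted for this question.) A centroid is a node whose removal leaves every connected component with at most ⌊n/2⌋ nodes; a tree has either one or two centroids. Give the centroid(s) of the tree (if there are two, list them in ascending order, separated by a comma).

3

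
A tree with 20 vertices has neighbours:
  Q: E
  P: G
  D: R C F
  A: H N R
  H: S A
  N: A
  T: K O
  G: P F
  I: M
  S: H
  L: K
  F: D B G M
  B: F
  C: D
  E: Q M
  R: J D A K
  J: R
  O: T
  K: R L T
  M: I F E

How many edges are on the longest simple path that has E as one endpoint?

7

Distances from E peak at 7, attained at O (S also at distance 7).
E-M-F-D-R-K-T-O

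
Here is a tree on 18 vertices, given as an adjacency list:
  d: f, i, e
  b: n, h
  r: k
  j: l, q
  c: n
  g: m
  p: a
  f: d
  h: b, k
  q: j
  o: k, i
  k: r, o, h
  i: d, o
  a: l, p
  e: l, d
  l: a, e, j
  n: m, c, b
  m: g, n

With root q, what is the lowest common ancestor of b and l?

Path b→root: b h k o i d e l j q; path l→root: l j q.
First common node: l.

l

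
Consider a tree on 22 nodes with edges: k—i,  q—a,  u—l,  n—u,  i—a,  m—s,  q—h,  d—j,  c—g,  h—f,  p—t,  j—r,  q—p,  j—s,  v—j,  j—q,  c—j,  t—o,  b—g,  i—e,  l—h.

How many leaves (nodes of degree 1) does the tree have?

10

The leaves are b, d, e, f, k, m, n, o, r, v.
That is 10 leaves.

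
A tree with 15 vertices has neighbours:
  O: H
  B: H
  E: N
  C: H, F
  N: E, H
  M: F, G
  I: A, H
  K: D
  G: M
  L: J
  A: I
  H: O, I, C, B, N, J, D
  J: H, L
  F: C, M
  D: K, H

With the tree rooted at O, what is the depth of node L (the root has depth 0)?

3

O–H–J–L — 3 edges.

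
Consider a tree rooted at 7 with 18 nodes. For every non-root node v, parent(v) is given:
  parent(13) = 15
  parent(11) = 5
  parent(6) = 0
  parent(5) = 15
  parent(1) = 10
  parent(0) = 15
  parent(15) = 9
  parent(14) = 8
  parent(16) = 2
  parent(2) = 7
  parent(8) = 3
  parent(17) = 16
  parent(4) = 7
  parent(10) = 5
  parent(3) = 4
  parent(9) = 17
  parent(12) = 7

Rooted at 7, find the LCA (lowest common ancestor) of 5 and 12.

Ancestors of 5 (toward the root): 5, 15, 9, 17, 16, 2, 7.
Ancestors of 12: 12, 7.
The deepest node appearing in both lists is 7.

7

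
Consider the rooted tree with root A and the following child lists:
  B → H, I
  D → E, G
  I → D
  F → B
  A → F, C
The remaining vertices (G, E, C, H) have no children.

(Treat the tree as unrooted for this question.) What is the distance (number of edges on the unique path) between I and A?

Walking from I: I – B – F – A. Length 3.

3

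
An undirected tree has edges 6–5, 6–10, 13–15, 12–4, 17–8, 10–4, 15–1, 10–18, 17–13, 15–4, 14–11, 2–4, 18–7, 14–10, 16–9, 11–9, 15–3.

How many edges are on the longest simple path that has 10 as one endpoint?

5

A farthest node from 10 is 8.
The path 10–4–15–13–17–8 has 5 edges.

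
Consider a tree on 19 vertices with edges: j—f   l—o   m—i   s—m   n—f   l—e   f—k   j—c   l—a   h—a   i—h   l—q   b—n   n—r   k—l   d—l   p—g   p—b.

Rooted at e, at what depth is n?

4

Climbing from n to the root: n → f → k → l → e. That's 4 steps.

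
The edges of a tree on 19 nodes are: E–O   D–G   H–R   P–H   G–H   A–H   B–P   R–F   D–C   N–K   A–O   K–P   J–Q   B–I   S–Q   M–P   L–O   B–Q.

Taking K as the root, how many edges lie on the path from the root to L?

Path from K to L: K → P → H → A → O → L, which has 5 edges.

5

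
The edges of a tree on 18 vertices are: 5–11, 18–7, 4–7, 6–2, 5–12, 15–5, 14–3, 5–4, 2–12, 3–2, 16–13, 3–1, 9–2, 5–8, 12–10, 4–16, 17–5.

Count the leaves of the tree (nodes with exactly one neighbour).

11

The leaves are 1, 6, 8, 9, 10, 11, 13, 14, 15, 17, 18.
That is 11 leaves.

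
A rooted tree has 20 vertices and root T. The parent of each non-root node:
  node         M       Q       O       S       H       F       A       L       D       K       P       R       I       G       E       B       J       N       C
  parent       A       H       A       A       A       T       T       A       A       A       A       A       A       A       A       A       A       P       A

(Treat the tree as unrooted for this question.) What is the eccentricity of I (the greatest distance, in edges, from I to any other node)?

Distances from I peak at 3, attained at N (Q, F also at distance 3).
I–A–P–N

3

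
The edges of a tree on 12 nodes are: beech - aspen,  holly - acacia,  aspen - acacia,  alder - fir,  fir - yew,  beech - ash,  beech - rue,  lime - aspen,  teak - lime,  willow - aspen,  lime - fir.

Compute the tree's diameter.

BFS from yew reaches rue last, at distance 5; BFS from rue confirms no node is farther.
Path: yew - fir - lime - aspen - beech - rue.

5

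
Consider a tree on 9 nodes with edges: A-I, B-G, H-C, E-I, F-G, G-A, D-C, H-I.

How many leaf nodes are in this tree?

4

Degree-1 nodes: B, D, E, F — 4 of them.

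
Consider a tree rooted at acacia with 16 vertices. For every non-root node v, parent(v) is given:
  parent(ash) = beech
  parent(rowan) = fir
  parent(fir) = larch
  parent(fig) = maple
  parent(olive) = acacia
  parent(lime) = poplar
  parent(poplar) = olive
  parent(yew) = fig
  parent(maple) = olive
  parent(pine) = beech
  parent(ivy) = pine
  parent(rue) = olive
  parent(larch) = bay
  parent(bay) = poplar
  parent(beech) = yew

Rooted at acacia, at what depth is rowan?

6

Climbing from rowan to the root: rowan – fir – larch – bay – poplar – olive – acacia. That's 6 steps.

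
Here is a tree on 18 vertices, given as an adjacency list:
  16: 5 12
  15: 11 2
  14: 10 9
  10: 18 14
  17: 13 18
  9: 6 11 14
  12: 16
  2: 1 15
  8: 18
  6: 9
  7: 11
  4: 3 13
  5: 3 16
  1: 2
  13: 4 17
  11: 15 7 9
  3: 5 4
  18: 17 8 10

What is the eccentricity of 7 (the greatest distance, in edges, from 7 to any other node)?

12

A farthest node from 7 is 12.
The path 7 – 11 – 9 – 14 – 10 – 18 – 17 – 13 – 4 – 3 – 5 – 16 – 12 has 12 edges.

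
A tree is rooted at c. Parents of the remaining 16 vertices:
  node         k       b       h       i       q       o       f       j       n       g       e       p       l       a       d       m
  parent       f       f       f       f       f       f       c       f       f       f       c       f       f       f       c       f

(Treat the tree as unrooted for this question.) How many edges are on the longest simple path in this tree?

3

BFS from e reaches b last, at distance 3; BFS from b confirms no node is farther.
Path: e - c - f - b.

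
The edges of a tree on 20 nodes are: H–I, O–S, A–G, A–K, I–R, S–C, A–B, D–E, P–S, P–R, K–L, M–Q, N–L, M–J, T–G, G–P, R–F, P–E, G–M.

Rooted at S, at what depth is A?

Path from S to A: S → P → G → A, which has 3 edges.

3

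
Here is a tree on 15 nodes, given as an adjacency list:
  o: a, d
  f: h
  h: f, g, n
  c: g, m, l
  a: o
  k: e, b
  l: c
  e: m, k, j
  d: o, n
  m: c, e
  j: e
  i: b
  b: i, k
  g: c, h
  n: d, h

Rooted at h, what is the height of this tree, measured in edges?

7

A deepest node is i, reached by h–g–c–m–e–k–b–i.
That path has 7 edges, so the height is 7.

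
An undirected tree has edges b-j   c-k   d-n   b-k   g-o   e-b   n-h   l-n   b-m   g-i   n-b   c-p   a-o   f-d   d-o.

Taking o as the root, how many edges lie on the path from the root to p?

6

Path from o to p: o–d–n–b–k–c–p, which has 6 edges.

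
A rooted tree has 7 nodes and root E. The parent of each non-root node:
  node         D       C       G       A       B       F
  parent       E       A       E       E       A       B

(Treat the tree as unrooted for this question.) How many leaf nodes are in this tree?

The leaves are C, D, F, G.
That is 4 leaves.

4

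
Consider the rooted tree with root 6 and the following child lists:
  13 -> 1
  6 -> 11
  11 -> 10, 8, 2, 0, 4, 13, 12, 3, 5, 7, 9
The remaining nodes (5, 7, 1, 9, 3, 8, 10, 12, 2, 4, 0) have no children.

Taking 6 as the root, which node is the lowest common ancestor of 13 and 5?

11

Ancestors of 13 (toward the root): 13, 11, 6.
Ancestors of 5: 5, 11, 6.
The deepest node appearing in both lists is 11.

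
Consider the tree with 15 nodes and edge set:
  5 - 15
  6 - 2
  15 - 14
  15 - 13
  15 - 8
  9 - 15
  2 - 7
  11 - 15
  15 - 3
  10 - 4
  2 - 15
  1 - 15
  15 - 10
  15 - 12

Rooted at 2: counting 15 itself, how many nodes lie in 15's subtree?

The subtree rooted at 15 contains: 15, 10, 3, 9, 12, 13, 5, 11, 1, 14, 8, 4 — 12 nodes.

12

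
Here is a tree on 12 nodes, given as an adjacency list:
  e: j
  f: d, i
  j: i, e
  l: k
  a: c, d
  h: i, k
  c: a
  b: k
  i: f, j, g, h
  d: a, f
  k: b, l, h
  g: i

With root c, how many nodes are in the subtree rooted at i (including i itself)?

8

Descendants of i (including itself): i, j, h, g, e, k, l, b. That's 8.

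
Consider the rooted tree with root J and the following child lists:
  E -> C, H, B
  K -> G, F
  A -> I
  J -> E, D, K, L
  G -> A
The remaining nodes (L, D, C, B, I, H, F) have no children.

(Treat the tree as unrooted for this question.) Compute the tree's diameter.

A longest path is H – E – J – K – G – A – I, with 6 edges.

6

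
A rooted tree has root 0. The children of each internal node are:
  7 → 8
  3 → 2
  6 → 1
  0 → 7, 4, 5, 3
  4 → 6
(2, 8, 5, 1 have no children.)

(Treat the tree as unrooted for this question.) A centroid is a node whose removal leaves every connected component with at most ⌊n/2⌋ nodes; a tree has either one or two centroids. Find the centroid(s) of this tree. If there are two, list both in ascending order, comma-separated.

0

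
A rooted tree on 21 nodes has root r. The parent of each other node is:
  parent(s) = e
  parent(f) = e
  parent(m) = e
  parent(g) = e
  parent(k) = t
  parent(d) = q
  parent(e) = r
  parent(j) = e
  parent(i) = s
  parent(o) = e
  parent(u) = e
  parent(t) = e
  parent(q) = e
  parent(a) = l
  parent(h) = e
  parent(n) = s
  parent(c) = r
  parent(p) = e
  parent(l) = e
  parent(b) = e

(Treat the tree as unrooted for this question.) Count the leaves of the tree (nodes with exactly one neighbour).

Degree-1 nodes: a, b, c, d, f, g, h, i, j, k, m, n, o, p, u — 15 of them.

15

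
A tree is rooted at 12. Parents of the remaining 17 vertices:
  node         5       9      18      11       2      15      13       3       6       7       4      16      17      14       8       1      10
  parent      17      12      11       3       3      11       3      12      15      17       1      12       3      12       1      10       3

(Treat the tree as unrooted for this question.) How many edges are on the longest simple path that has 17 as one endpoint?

4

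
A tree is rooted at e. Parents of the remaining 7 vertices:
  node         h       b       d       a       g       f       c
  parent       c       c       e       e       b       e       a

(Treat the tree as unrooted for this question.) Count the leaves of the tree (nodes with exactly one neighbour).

The leaves are d, f, g, h.
That is 4 leaves.

4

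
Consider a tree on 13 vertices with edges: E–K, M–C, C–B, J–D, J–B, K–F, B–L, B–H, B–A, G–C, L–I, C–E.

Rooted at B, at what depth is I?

Path from B to I: B – L – I, which has 2 edges.

2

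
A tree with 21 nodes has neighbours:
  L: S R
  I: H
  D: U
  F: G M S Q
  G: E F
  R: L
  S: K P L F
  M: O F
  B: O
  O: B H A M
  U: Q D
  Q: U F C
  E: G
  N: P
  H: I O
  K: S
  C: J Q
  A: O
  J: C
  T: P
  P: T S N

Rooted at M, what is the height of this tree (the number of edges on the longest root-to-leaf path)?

A deepest node is R, reached by M-F-S-L-R.
That path has 4 edges, so the height is 4.

4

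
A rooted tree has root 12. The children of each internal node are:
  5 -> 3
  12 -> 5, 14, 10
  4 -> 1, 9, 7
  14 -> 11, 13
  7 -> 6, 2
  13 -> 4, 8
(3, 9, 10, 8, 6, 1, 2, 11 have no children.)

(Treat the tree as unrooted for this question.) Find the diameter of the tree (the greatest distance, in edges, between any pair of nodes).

7

Starting from 3, a farthest node is 2 at distance 7.
One longest path: 3–5–12–14–13–4–7–2.
So the diameter is 7.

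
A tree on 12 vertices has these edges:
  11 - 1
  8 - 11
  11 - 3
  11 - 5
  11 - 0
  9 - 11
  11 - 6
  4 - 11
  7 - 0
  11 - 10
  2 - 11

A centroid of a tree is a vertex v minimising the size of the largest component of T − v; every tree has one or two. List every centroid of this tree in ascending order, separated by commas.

11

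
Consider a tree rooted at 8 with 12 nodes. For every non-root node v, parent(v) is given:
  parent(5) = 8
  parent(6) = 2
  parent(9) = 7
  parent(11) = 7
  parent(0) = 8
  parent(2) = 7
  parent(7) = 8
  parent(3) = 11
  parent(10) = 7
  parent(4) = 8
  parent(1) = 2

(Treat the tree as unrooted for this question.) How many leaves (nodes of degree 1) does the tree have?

The leaves are 0, 1, 3, 4, 5, 6, 9, 10.
That is 8 leaves.

8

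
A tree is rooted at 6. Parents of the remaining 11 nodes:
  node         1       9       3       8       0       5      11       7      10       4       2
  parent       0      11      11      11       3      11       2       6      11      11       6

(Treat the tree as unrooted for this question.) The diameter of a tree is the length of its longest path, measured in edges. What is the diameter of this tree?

6

A longest path is 1-0-3-11-2-6-7, with 6 edges.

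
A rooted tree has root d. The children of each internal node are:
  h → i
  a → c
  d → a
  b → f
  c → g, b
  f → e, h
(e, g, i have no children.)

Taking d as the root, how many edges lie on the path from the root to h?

d → a → c → b → f → h — 5 edges.

5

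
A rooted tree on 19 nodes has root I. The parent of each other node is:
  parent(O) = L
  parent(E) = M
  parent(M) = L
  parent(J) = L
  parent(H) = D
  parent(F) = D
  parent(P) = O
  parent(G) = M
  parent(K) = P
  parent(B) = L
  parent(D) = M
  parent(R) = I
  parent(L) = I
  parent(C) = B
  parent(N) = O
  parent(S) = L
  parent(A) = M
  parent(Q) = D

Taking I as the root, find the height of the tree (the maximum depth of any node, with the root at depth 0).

4

The longest root-to-leaf path is I – L – M – D – Q (4 edges).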